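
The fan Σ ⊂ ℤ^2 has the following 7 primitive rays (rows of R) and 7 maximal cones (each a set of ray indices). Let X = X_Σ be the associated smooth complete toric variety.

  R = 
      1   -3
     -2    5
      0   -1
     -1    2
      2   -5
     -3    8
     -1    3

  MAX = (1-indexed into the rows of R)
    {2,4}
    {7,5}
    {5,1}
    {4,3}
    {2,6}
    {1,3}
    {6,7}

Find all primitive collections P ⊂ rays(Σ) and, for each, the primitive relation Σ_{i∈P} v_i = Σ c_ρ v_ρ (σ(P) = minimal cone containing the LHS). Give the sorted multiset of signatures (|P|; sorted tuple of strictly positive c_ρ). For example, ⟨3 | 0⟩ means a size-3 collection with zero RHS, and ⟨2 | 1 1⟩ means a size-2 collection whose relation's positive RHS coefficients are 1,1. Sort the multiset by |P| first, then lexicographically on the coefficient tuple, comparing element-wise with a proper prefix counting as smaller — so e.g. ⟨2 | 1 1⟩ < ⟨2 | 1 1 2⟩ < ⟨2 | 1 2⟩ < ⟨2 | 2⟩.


Σ has 14 primitive collections:

  • {1,7}:  v_{1} + v_{7} = 0  ⟹  sig = ⟨2 | 0⟩
  • {2,5}:  v_{2} + v_{5} = 0  ⟹  sig = ⟨2 | 0⟩
  • {1,2}:  v_{1} + v_{2} = v_{4}  ⟹  sig = ⟨2 | 1⟩
  • {1,4}:  v_{1} + v_{4} = v_{3}  ⟹  sig = ⟨2 | 1⟩
  • {1,6}:  v_{1} + v_{6} = v_{2}  ⟹  sig = ⟨2 | 1⟩
  • {2,7}:  v_{2} + v_{7} = v_{6}  ⟹  sig = ⟨2 | 1⟩
  • {3,7}:  v_{3} + v_{7} = v_{4}  ⟹  sig = ⟨2 | 1⟩
  • {4,5}:  v_{4} + v_{5} = v_{1}  ⟹  sig = ⟨2 | 1⟩
  • {4,7}:  v_{4} + v_{7} = v_{2}  ⟹  sig = ⟨2 | 1⟩
  • {5,6}:  v_{5} + v_{6} = v_{7}  ⟹  sig = ⟨2 | 1⟩
  • {3,6}:  v_{3} + v_{6} = v_{2} + v_{4}  ⟹  sig = ⟨2 | 1 1⟩
  • {2,3}:  v_{2} + v_{3} = 2·v_{4}  ⟹  sig = ⟨2 | 2⟩
  • {3,5}:  v_{3} + v_{5} = 2·v_{1}  ⟹  sig = ⟨2 | 2⟩
  • {4,6}:  v_{4} + v_{6} = 2·v_{2}  ⟹  sig = ⟨2 | 2⟩

Hence PRS(X_Σ) =
    ⟨2 | 0⟩
    ⟨2 | 0⟩
    ⟨2 | 1⟩
    ⟨2 | 1⟩
    ⟨2 | 1⟩
    ⟨2 | 1⟩
    ⟨2 | 1⟩
    ⟨2 | 1⟩
    ⟨2 | 1⟩
    ⟨2 | 1⟩
    ⟨2 | 1 1⟩
    ⟨2 | 2⟩
    ⟨2 | 2⟩
    ⟨2 | 2⟩


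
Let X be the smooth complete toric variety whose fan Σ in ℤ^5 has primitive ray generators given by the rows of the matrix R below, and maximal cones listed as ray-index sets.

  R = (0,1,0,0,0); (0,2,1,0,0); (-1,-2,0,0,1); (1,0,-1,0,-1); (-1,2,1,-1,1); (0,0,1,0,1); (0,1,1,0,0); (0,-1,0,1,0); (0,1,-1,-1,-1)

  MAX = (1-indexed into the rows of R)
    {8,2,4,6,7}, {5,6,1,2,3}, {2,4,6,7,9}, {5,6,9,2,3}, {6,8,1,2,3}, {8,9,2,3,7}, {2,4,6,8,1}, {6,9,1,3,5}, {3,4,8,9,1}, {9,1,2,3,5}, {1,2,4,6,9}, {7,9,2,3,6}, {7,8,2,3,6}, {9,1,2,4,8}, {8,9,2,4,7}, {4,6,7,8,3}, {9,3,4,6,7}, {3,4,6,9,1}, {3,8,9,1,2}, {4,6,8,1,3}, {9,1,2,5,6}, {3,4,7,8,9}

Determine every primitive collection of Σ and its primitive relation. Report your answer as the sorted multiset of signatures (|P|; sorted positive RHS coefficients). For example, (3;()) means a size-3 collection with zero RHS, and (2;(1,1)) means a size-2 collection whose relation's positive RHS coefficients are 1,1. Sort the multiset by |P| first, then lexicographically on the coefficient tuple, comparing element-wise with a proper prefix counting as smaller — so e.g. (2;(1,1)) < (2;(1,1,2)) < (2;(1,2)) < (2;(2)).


7 collections generate NE(X_Σ); each relation:

  {1,7}:  v_{1} + v_{7} = v_{2} ; sig = (2;(1))
  {4,5}:  v_{4} + v_{5} = v_{1} + v_{6} + v_{9} ; sig = (2;(1,1,1))
  {5,8}:  v_{5} + v_{8} = v_{1} + v_{2} + v_{3} ; sig = (2;(1,1,1))
  {5,7}:  v_{5} + v_{7} = 2·v_{2} + v_{3} + v_{6} + v_{9} ; sig = (2;(1,1,1,2))
  {2,3,4}:  v_{2} + v_{3} + v_{4} = 0 ; sig = (3;())
  {6,8,9}:  v_{6} + v_{8} + v_{9} = 0 ; sig = (3;())
  {1,2,3,6,9}:  v_{1} + v_{2} + v_{3} + v_{6} + v_{9} = v_{5} ; sig = (5;(1))

Hence PRS(X_Σ) =
    |P|=2: 4 collections, coeffs (1), (1,1,1), (1,1,1), (1,1,1,2)
    |P|=3: 2 collections, coeffs (), ()
    |P|=5: 1 collection, coeffs (1)


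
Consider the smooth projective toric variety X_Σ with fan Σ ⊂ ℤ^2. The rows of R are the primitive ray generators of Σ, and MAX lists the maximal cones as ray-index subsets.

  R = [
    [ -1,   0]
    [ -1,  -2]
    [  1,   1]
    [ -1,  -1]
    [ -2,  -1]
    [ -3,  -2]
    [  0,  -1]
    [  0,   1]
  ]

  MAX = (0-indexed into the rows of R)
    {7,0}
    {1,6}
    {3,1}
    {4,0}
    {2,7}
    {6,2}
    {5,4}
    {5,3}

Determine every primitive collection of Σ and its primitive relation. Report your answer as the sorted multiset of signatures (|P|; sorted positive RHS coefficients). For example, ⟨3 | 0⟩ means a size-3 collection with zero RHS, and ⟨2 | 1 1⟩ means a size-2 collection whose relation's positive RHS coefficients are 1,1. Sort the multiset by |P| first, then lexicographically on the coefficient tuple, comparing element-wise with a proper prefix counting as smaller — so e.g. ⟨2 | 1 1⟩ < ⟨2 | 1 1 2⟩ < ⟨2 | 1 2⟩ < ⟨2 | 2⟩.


20 minimal non-faces of Δ(Σ) (on 8 rays):

  {2,3}:  v_{2} + v_{3} = 0  so sig = ⟨2 | 0⟩
  {6,7}:  v_{6} + v_{7} = 0  so sig = ⟨2 | 0⟩
  {0,2}:  v_{0} + v_{2} = v_{7}  so sig = ⟨2 | 1⟩
  {0,3}:  v_{0} + v_{3} = v_{4}  so sig = ⟨2 | 1⟩
  {0,6}:  v_{0} + v_{6} = v_{3}  so sig = ⟨2 | 1⟩
  {1,2}:  v_{1} + v_{2} = v_{6}  so sig = ⟨2 | 1⟩
  {1,7}:  v_{1} + v_{7} = v_{3}  so sig = ⟨2 | 1⟩
  {2,4}:  v_{2} + v_{4} = v_{0}  so sig = ⟨2 | 1⟩
  {2,5}:  v_{2} + v_{5} = v_{4}  so sig = ⟨2 | 1⟩
  {3,4}:  v_{3} + v_{4} = v_{5}  so sig = ⟨2 | 1⟩
  {3,6}:  v_{3} + v_{6} = v_{1}  so sig = ⟨2 | 1⟩
  {3,7}:  v_{3} + v_{7} = v_{0}  so sig = ⟨2 | 1⟩
  {5,7}:  v_{5} + v_{7} = v_{0} + v_{4}  so sig = ⟨2 | 1 1⟩
  {0,1}:  v_{0} + v_{1} = 2·v_{3}  so sig = ⟨2 | 2⟩
  {0,5}:  v_{0} + v_{5} = 2·v_{4}  so sig = ⟨2 | 2⟩
  {4,6}:  v_{4} + v_{6} = 2·v_{3}  so sig = ⟨2 | 2⟩
  {4,7}:  v_{4} + v_{7} = 2·v_{0}  so sig = ⟨2 | 2⟩
  {1,4}:  v_{1} + v_{4} = 3·v_{3}  so sig = ⟨2 | 3⟩
  {5,6}:  v_{5} + v_{6} = 3·v_{3}  so sig = ⟨2 | 3⟩
  {1,5}:  v_{1} + v_{5} = 4·v_{3}  so sig = ⟨2 | 4⟩

Hence PRS(X_Σ) =
[⟨2 | 0⟩, ⟨2 | 0⟩, ⟨2 | 1⟩, ⟨2 | 1⟩, ⟨2 | 1⟩, ⟨2 | 1⟩, ⟨2 | 1⟩, ⟨2 | 1⟩, ⟨2 | 1⟩, ⟨2 | 1⟩, ⟨2 | 1⟩, ⟨2 | 1⟩, ⟨2 | 1 1⟩, ⟨2 | 2⟩, ⟨2 | 2⟩, ⟨2 | 2⟩, ⟨2 | 2⟩, ⟨2 | 3⟩, ⟨2 | 3⟩, ⟨2 | 4⟩]


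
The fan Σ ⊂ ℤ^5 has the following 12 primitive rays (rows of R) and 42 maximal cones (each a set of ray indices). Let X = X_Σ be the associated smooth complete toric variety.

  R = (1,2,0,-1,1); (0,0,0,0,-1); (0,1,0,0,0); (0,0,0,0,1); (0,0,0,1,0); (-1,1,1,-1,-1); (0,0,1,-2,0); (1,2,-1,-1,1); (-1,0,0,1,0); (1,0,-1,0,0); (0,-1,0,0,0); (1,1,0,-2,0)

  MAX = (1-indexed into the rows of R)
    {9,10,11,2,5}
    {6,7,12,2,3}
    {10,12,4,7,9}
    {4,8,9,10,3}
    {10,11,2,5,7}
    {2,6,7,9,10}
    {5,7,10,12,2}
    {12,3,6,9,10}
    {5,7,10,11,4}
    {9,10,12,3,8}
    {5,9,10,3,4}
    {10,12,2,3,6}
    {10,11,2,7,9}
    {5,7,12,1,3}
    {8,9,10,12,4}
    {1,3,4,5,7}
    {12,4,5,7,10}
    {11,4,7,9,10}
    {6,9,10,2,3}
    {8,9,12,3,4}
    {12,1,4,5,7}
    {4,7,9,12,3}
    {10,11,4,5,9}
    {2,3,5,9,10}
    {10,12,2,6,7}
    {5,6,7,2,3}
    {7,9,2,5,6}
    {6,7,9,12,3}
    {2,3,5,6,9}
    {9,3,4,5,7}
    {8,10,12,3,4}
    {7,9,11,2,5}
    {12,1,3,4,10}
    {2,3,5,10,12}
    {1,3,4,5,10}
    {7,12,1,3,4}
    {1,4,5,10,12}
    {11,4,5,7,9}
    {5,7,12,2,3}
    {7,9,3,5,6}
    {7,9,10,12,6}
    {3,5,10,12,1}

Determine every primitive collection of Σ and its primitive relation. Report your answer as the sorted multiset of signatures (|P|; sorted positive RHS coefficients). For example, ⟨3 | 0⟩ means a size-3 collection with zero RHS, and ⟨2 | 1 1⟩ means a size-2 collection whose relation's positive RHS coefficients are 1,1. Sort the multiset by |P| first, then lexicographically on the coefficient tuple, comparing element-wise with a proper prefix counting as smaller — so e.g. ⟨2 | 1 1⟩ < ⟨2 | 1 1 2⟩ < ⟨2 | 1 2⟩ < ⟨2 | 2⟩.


|primitive collections| = 25. Relations:

  • {2,4}:  v_{2} + v_{4} = 0  so sig = ⟨2 | 0⟩
  • {3,11}:  v_{3} + v_{11} = 0  so sig = ⟨2 | 0⟩
  • {11,12}:  v_{11} + v_{12} = v_{7} + v_{10}  so sig = ⟨2 | 1 1⟩
  • {1,2}:  v_{1} + v_{2} = v_{3} + v_{5} + v_{12}  so sig = ⟨2 | 1 1 1⟩
  • {1,11}:  v_{1} + v_{11} = v_{4} + v_{5} + v_{12}  so sig = ⟨2 | 1 1 1⟩
  • {4,6}:  v_{4} + v_{6} = v_{3} + v_{7} + v_{9}  so sig = ⟨2 | 1 1 1⟩
  • {6,11}:  v_{6} + v_{11} = v_{2} + v_{7} + v_{9}  so sig = ⟨2 | 1 1 1⟩
  • {2,8}:  v_{2} + v_{8} = v_{3} + v_{9} + v_{10} + v_{12}  so sig = ⟨2 | 1 1 1 1⟩
  • {8,11}:  v_{8} + v_{11} = v_{4} + v_{9} + v_{10} + v_{12}  so sig = ⟨2 | 1 1 1 1⟩
  • {5,8}:  v_{5} + v_{8} = 2·v_{3} + v_{4} + v_{10}  so sig = ⟨2 | 1 1 2⟩
  • {7,8}:  v_{7} + v_{8} = v_{4} + v_{9} + 2·v_{12}  so sig = ⟨2 | 1 1 2⟩
  • {1,8}:  v_{1} + v_{8} = 3·v_{3} + 2·v_{4} + v_{10} + v_{12}  so sig = ⟨2 | 1 1 2 3⟩
  • {1,9}:  v_{1} + v_{9} = 2·v_{3} + v_{4}  so sig = ⟨2 | 1 2⟩
  • {6,8}:  v_{6} + v_{8} = v_{3} + 2·v_{9} + 2·v_{12}  so sig = ⟨2 | 1 2 2⟩
  • {1,6}:  v_{1} + v_{6} = 3·v_{3} + v_{7}  so sig = ⟨2 | 1 3⟩
  • {3,7,10}:  v_{3} + v_{7} + v_{10} = v_{12}  so sig = ⟨3 | 1⟩
  • {5,9,12}:  v_{5} + v_{9} + v_{12} = v_{3}  so sig = ⟨3 | 1⟩
  • {2,9,12}:  v_{2} + v_{9} + v_{12} = v_{6} + v_{10}  so sig = ⟨3 | 1 1⟩
  • {5,6,10}:  v_{5} + v_{6} + v_{10} = v_{2} + v_{3}  so sig = ⟨3 | 1 1⟩
  • {1,7,10}:  v_{1} + v_{7} + v_{10} = v_{4} + v_{5} + 2·v_{12}  so sig = ⟨3 | 1 1 2⟩
  • {5,6,12}:  v_{5} + v_{6} + v_{12} = v_{2} + 2·v_{3} + v_{7}  so sig = ⟨3 | 1 1 2⟩
  • {5,7,9,10}:  v_{5} + v_{7} + v_{9} + v_{10} = 0  so sig = ⟨4 | 0⟩
  • {2,3,7,9}:  v_{2} + v_{3} + v_{7} + v_{9} = v_{6}  so sig = ⟨4 | 1⟩
  • {3,4,5,12}:  v_{3} + v_{4} + v_{5} + v_{12} = v_{1}  so sig = ⟨4 | 1⟩
  • {3,4,9,10,12}:  v_{3} + v_{4} + v_{9} + v_{10} + v_{12} = v_{8}  so sig = ⟨5 | 1⟩

Signatures (|P|; sorted positive RHS coefficients), sorted:
{ ⟨2 | 0⟩ ×2,  ⟨2 | 1 1⟩,  ⟨2 | 1 1 1⟩ ×4,  ⟨2 | 1 1 1 1⟩ ×2,  ⟨2 | 1 1 2⟩ ×2,  ⟨2 | 1 1 2 3⟩,  ⟨2 | 1 2⟩,  ⟨2 | 1 2 2⟩,  ⟨2 | 1 3⟩,  ⟨3 | 1⟩ ×2,  ⟨3 | 1 1⟩ ×2,  ⟨3 | 1 1 2⟩ ×2,  ⟨4 | 0⟩,  ⟨4 | 1⟩ ×2,  ⟨5 | 1⟩ }


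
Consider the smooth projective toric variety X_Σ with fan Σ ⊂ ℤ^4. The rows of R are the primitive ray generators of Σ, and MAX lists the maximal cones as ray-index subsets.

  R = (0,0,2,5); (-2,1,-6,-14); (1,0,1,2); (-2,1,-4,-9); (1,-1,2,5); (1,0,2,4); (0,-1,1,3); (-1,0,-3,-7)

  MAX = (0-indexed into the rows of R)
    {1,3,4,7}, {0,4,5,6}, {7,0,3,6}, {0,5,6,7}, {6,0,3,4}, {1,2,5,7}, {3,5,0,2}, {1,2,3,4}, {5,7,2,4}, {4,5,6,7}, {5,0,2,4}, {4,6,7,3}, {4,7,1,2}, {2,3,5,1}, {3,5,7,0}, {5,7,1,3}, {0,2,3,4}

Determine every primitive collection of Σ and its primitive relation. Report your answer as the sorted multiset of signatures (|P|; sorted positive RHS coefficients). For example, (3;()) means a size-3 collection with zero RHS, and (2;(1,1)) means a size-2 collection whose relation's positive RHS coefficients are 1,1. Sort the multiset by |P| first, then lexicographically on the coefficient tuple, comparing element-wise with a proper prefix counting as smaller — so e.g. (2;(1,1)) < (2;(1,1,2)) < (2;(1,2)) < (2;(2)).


Σ has 9 primitive collections:

  P={0,1}:  v_{0} + v_{1} = v_{3} ; sig = (2;(1))
  P={2,6}:  v_{2} + v_{6} = v_{4} ; sig = (2;(1))
  P={1,6}:  v_{1} + v_{6} = v_{3} + v_{4} + v_{7} ; sig = (2;(1,1,1))
  P={0,2,7}:  v_{0} + v_{2} + v_{7} = 0 ; sig = (3;())
  P={3,4,5}:  v_{3} + v_{4} + v_{5} = 0 ; sig = (3;())
  P={0,4,7}:  v_{0} + v_{4} + v_{7} = v_{6} ; sig = (3;(1))
  P={2,3,7}:  v_{2} + v_{3} + v_{7} = v_{1} ; sig = (3;(1))
  P={1,4,5}:  v_{1} + v_{4} + v_{5} = v_{2} + v_{7} ; sig = (3;(1,1))
  P={3,5,6}:  v_{3} + v_{5} + v_{6} = v_{0} + v_{7} ; sig = (3;(1,1))

Hence PRS(X_Σ) =
    (2;(1))
    (2;(1))
    (2;(1,1,1))
    (3;())
    (3;())
    (3;(1))
    (3;(1))
    (3;(1,1))
    (3;(1,1))


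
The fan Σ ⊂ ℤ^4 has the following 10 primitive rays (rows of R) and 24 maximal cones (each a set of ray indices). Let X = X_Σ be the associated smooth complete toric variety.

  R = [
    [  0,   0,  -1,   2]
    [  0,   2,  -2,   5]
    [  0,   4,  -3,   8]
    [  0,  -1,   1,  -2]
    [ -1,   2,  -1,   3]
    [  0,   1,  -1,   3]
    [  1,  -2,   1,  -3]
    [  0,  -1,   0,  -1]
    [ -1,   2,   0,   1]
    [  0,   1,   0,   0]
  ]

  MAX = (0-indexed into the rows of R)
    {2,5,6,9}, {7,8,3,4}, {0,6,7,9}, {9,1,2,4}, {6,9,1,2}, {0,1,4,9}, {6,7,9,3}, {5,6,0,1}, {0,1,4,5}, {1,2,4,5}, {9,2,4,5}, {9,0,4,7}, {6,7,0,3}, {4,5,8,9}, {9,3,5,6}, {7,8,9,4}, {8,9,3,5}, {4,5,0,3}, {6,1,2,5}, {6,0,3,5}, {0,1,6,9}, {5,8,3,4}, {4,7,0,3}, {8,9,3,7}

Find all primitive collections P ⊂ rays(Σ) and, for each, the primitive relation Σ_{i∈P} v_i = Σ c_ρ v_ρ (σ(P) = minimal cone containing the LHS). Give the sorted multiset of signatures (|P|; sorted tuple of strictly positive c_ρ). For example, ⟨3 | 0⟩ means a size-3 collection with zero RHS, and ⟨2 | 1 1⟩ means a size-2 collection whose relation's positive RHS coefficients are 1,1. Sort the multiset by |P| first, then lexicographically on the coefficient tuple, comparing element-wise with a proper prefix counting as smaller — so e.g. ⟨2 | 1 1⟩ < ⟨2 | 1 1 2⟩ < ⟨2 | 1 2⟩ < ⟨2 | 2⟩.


Σ has 15 primitive collections:

  {4,6}:  v_{4} + v_{6} = 0  so sig = ⟨2 | 0⟩
  {0,8}:  v_{0} + v_{8} = v_{4}  so sig = ⟨2 | 1⟩
  {1,3}:  v_{1} + v_{3} = v_{5}  so sig = ⟨2 | 1⟩
  {5,7}:  v_{5} + v_{7} = v_{0}  so sig = ⟨2 | 1⟩
  {6,8}:  v_{6} + v_{8} = v_{3} + v_{9}  so sig = ⟨2 | 1 1⟩
  {1,8}:  v_{1} + v_{8} = v_{4} + v_{5} + v_{9}  so sig = ⟨2 | 1 1 1⟩
  {2,7}:  v_{2} + v_{7} = v_{0} + v_{1} + v_{9}  so sig = ⟨2 | 1 1 1⟩
  {1,7}:  v_{1} + v_{7} = 2·v_{0} + v_{9}  so sig = ⟨2 | 1 2⟩
  {2,3}:  v_{2} + v_{3} = 2·v_{5} + v_{9}  so sig = ⟨2 | 1 2⟩
  {2,8}:  v_{2} + v_{8} = v_{4} + 2·v_{5} + 2·v_{9}  so sig = ⟨2 | 1 2 2⟩
  {0,2}:  v_{0} + v_{2} = 2·v_{1}  so sig = ⟨2 | 2⟩
  {0,3,9}:  v_{0} + v_{3} + v_{9} = 0  so sig = ⟨3 | 0⟩
  {0,5,9}:  v_{0} + v_{5} + v_{9} = v_{1}  so sig = ⟨3 | 1⟩
  {1,5,9}:  v_{1} + v_{5} + v_{9} = v_{2}  so sig = ⟨3 | 1⟩
  {3,4,9}:  v_{3} + v_{4} + v_{9} = v_{8}  so sig = ⟨3 | 1⟩

Hence PRS(X_Σ) =
    ⟨2 | 0⟩
    ⟨2 | 1⟩
    ⟨2 | 1⟩
    ⟨2 | 1⟩
    ⟨2 | 1 1⟩
    ⟨2 | 1 1 1⟩
    ⟨2 | 1 1 1⟩
    ⟨2 | 1 2⟩
    ⟨2 | 1 2⟩
    ⟨2 | 1 2 2⟩
    ⟨2 | 2⟩
    ⟨3 | 0⟩
    ⟨3 | 1⟩
    ⟨3 | 1⟩
    ⟨3 | 1⟩


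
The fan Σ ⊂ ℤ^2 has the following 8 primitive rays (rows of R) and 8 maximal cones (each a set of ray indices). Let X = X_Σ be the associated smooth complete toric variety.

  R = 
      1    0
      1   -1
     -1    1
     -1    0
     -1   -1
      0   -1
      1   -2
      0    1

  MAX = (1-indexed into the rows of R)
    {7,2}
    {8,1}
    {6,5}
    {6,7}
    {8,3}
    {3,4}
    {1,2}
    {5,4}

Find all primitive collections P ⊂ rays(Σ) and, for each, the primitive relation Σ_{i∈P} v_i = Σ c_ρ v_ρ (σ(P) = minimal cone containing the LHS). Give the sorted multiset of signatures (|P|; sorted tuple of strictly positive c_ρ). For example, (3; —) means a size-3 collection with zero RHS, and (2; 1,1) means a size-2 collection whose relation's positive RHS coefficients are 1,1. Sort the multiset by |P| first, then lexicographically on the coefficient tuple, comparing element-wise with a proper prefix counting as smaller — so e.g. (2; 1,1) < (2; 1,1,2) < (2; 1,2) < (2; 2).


Δ(Σ) — 8 vertices, 20 min non-faces:

  P = {1,4}:  v_{1} + v_{4} = 0  →  sig = (2; —)
  P = {2,3}:  v_{2} + v_{3} = 0  →  sig = (2; —)
  P = {6,8}:  v_{6} + v_{8} = 0  →  sig = (2; —)
  P = {1,3}:  v_{1} + v_{3} = v_{8}  →  sig = (2; 1)
  P = {1,5}:  v_{1} + v_{5} = v_{6}  →  sig = (2; 1)
  P = {1,6}:  v_{1} + v_{6} = v_{2}  →  sig = (2; 1)
  P = {2,4}:  v_{2} + v_{4} = v_{6}  →  sig = (2; 1)
  P = {2,6}:  v_{2} + v_{6} = v_{7}  →  sig = (2; 1)
  P = {2,8}:  v_{2} + v_{8} = v_{1}  →  sig = (2; 1)
  P = {3,6}:  v_{3} + v_{6} = v_{4}  →  sig = (2; 1)
  P = {3,7}:  v_{3} + v_{7} = v_{6}  →  sig = (2; 1)
  P = {4,6}:  v_{4} + v_{6} = v_{5}  →  sig = (2; 1)
  P = {4,8}:  v_{4} + v_{8} = v_{3}  →  sig = (2; 1)
  P = {5,8}:  v_{5} + v_{8} = v_{4}  →  sig = (2; 1)
  P = {7,8}:  v_{7} + v_{8} = v_{2}  →  sig = (2; 1)
  P = {1,7}:  v_{1} + v_{7} = 2·v_{2}  →  sig = (2; 2)
  P = {2,5}:  v_{2} + v_{5} = 2·v_{6}  →  sig = (2; 2)
  P = {3,5}:  v_{3} + v_{5} = 2·v_{4}  →  sig = (2; 2)
  P = {4,7}:  v_{4} + v_{7} = 2·v_{6}  →  sig = (2; 2)
  P = {5,7}:  v_{5} + v_{7} = 3·v_{6}  →  sig = (2; 3)

so the primitive-relation signature multiset is
    (2; —)
    (2; —)
    (2; —)
    (2; 1)
    (2; 1)
    (2; 1)
    (2; 1)
    (2; 1)
    (2; 1)
    (2; 1)
    (2; 1)
    (2; 1)
    (2; 1)
    (2; 1)
    (2; 1)
    (2; 2)
    (2; 2)
    (2; 2)
    (2; 2)
    (2; 3)


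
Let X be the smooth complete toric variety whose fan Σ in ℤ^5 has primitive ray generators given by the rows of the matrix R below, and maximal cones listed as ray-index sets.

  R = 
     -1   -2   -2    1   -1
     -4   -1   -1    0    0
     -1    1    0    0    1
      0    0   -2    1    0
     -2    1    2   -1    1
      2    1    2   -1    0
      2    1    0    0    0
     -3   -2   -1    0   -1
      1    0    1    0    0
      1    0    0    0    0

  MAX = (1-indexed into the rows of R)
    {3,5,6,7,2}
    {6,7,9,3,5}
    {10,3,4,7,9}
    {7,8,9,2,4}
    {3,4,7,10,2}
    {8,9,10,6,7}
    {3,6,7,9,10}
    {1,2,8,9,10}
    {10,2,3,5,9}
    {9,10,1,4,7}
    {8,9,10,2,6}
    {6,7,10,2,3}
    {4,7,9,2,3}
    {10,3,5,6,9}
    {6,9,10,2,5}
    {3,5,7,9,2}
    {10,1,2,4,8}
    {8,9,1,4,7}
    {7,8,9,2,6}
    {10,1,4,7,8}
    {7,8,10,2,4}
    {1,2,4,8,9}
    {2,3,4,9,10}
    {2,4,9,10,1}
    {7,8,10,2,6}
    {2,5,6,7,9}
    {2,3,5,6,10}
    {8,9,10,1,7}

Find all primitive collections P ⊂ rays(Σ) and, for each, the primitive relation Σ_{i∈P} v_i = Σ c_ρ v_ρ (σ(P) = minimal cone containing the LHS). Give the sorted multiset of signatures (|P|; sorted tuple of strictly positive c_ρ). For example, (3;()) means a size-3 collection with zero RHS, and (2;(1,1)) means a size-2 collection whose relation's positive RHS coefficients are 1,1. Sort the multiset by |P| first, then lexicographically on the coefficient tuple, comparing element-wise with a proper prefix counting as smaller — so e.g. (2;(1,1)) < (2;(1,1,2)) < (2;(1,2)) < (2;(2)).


Σ has 12 primitive collections:

  P={3,8}:  v_{3} + v_{8} = v_{2}  so sig = (2;(1))
  P={4,6}:  v_{4} + v_{6} = v_{7}  so sig = (2;(1))
  P={1,5}:  v_{1} + v_{5} = v_{2} + v_{9}  so sig = (2;(1,1))
  P={1,3}:  v_{1} + v_{3} = v_{2} + v_{4} + v_{9} + v_{10}  so sig = (2;(1,1,1,1))
  P={1,6}:  v_{1} + v_{6} = v_{7} + v_{8} + v_{9} + v_{10}  so sig = (2;(1,1,1,1))
  P={4,5}:  v_{4} + v_{5} = v_{2} + v_{3} + v_{7} + v_{9}  so sig = (2;(1,1,1,1))
  P={5,8}:  v_{5} + v_{8} = 2·v_{2} + v_{6} + v_{9}  so sig = (2;(1,1,2))
  P={1,2,7}:  v_{1} + v_{2} + v_{7} = v_{4} + v_{8}  so sig = (3;(1,1))
  P={5,7,10}:  v_{5} + v_{7} + v_{10} = v_{3} + v_{6}  so sig = (3;(1,1))
  P={2,7,9,10}:  v_{2} + v_{7} + v_{9} + v_{10} = 0  so sig = (4;())
  P={2,3,6,9}:  v_{2} + v_{3} + v_{6} + v_{9} = v_{5}  so sig = (4;(1))
  P={4,8,9,10}:  v_{4} + v_{8} + v_{9} + v_{10} = v_{1}  so sig = (4;(1))

Signatures (|P|; sorted positive RHS coefficients), sorted:
    |P|=2: 7 collections, coeffs (1), (1), (1,1), (1,1,1,1), (1,1,1,1), (1,1,1,1), (1,1,2)
    |P|=3: 2 collections, coeffs (1,1), (1,1)
    |P|=4: 3 collections, coeffs (), (1), (1)


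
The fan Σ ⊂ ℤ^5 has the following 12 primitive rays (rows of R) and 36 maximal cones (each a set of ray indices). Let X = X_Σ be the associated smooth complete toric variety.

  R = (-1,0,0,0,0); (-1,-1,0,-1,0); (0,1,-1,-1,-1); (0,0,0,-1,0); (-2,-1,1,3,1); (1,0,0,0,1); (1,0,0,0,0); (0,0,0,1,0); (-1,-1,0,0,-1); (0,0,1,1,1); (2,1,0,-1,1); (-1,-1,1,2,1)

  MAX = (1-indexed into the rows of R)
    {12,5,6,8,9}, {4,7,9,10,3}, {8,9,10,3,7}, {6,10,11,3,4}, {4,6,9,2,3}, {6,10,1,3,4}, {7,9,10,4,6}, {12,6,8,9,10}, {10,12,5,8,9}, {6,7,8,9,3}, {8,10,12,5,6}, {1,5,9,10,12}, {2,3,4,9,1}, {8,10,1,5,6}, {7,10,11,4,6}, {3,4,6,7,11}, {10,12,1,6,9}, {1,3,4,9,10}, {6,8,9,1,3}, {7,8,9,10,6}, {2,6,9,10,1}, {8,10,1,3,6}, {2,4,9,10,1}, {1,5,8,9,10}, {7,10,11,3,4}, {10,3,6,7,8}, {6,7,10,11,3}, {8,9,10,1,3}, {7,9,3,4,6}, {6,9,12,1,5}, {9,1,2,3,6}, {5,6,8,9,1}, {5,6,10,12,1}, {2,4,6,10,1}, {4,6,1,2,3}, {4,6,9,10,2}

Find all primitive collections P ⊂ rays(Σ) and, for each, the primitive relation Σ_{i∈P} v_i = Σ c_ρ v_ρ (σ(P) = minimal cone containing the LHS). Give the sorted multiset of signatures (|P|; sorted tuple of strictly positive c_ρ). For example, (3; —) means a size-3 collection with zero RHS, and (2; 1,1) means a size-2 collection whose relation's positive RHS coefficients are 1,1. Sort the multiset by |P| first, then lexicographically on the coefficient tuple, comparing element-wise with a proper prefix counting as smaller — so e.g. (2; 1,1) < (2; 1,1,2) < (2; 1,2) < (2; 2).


Δ(Σ) — 12 vertices, 25 min non-faces:

  {1,7}:  v_{1} + v_{7} = 0  →  sig = (2; —)
  {4,8}:  v_{4} + v_{8} = 0  →  sig = (2; —)
  {3,12}:  v_{3} + v_{12} = v_{1} + v_{8}  →  sig = (2; 1,1)
  {4,5}:  v_{4} + v_{5} = v_{1} + v_{12}  →  sig = (2; 1,1)
  {5,7}:  v_{5} + v_{7} = v_{8} + v_{12}  →  sig = (2; 1,1)
  {9,11}:  v_{9} + v_{11} = v_{4} + v_{7}  →  sig = (2; 1,1)
  {11,12}:  v_{11} + v_{12} = v_{6} + v_{10}  →  sig = (2; 1,1)
  {2,7}:  v_{2} + v_{7} = v_{4} + v_{6} + v_{9}  →  sig = (2; 1,1,1)
  {2,8}:  v_{2} + v_{8} = v_{1} + v_{6} + v_{9}  →  sig = (2; 1,1,1)
  {1,11}:  v_{1} + v_{11} = v_{3} + v_{4} + v_{6} + v_{10}  →  sig = (2; 1,1,1,1)
  {4,12}:  v_{4} + v_{12} = v_{1} + v_{6} + v_{9} + v_{10}  →  sig = (2; 1,1,1,1)
  {5,11}:  v_{5} + v_{11} = v_{1} + v_{6} + v_{8} + v_{10}  →  sig = (2; 1,1,1,1)
  {7,12}:  v_{7} + v_{12} = v_{6} + v_{8} + v_{9} + v_{10}  →  sig = (2; 1,1,1,1)
  {8,11}:  v_{8} + v_{11} = v_{3} + v_{6} + v_{7} + v_{10}  →  sig = (2; 1,1,1,1)
  {2,5}:  v_{2} + v_{5} = 2·v_{1} + v_{6} + v_{9} + v_{12}  →  sig = (2; 1,1,1,2)
  {2,11}:  v_{2} + v_{11} = 2·v_{4} + v_{6}  →  sig = (2; 1,2)
  {2,12}:  v_{2} + v_{12} = 2·v_{1} + 2·v_{6} + 2·v_{9} + v_{10}  →  sig = (2; 1,2,2,2)
  {3,5}:  v_{3} + v_{5} = 2·v_{1} + 2·v_{8}  →  sig = (2; 2,2)
  {1,8,12}:  v_{1} + v_{8} + v_{12} = v_{5}  →  sig = (3; 1)
  {2,3,10}:  v_{2} + v_{3} + v_{10} = v_{1} + v_{4}  →  sig = (3; 1,1)
  {3,6,9,10}:  v_{3} + v_{6} + v_{9} + v_{10} = 0  →  sig = (4; —)
  {1,4,6,9}:  v_{1} + v_{4} + v_{6} + v_{9} = v_{2}  →  sig = (4; 1)
  {5,6,9,10}:  v_{5} + v_{6} + v_{9} + v_{10} = 2·v_{12}  →  sig = (4; 2)
  {1,6,8,9,10}:  v_{1} + v_{6} + v_{8} + v_{9} + v_{10} = v_{12}  →  sig = (5; 1)
  {3,4,6,7,10}:  v_{3} + v_{4} + v_{6} + v_{7} + v_{10} = v_{11}  →  sig = (5; 1)

Signatures (|P|; sorted positive RHS coefficients), sorted:
[(2; —), (2; —), (2; 1,1), (2; 1,1), (2; 1,1), (2; 1,1), (2; 1,1), (2; 1,1,1), (2; 1,1,1), (2; 1,1,1,1), (2; 1,1,1,1), (2; 1,1,1,1), (2; 1,1,1,1), (2; 1,1,1,1), (2; 1,1,1,2), (2; 1,2), (2; 1,2,2,2), (2; 2,2), (3; 1), (3; 1,1), (4; —), (4; 1), (4; 2), (5; 1), (5; 1)]


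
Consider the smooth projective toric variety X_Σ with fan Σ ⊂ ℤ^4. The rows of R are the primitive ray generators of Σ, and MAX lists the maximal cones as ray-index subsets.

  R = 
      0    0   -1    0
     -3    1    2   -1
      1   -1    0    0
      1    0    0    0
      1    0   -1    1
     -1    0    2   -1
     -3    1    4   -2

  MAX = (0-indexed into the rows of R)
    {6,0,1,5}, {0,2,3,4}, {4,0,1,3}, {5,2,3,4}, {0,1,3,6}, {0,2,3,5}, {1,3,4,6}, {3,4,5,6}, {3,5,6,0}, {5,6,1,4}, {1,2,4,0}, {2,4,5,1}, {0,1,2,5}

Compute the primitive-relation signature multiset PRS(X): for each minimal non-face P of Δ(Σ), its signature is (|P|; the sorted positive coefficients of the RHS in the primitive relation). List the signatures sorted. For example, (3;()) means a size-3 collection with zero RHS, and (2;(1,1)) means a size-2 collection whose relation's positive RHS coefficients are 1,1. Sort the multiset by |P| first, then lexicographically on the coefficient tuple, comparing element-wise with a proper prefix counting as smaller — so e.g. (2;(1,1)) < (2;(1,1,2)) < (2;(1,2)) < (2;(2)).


Σ has 5 primitive collections:

  • {2,6}:  v_{2} + v_{6} = 2·v_{5}  ⇒ sig = (2;(2))
  • {0,4,5}:  v_{0} + v_{4} + v_{5} = 0  ⇒ sig = (3;())
  • {1,2,3}:  v_{1} + v_{2} + v_{3} = v_{5}  ⇒ sig = (3;(1))
  • {1,3,5}:  v_{1} + v_{3} + v_{5} = v_{6}  ⇒ sig = (3;(1))
  • {0,4,6}:  v_{0} + v_{4} + v_{6} = v_{1} + v_{3}  ⇒ sig = (3;(1,1))

Sorted signature multiset PRS(X):
[(2;(2)), (3;()), (3;(1)), (3;(1)), (3;(1,1))]


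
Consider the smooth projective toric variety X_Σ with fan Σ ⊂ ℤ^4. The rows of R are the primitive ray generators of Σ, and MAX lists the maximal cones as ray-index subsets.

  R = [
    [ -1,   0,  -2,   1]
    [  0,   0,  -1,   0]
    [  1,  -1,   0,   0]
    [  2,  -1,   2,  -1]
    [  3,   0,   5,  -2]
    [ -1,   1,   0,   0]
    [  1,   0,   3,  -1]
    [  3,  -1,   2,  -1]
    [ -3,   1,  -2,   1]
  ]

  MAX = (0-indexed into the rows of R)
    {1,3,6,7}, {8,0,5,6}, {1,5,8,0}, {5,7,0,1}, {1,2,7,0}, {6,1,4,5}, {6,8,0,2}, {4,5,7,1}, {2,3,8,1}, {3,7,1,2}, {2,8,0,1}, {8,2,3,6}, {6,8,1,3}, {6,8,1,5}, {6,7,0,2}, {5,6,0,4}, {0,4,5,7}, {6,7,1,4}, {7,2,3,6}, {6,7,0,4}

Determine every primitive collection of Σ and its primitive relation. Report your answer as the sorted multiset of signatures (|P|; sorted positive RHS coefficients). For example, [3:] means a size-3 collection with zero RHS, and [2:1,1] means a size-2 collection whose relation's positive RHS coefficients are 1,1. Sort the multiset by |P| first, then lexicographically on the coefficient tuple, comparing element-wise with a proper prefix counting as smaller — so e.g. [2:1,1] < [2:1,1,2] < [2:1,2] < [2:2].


|primitive collections| = 11. Relations:

  P = {2,5}:  v_{2} + v_{5} = 0  ⇒ sig = [2:]
  P = {7,8}:  v_{7} + v_{8} = 0  ⇒ sig = [2:]
  P = {0,3}:  v_{0} + v_{3} = v_{2}  ⇒ sig = [2:1]
  P = {2,4}:  v_{2} + v_{4} = v_{6} + v_{7}  ⇒ sig = [2:1,1]
  P = {3,5}:  v_{3} + v_{5} = v_{1} + v_{6}  ⇒ sig = [2:1,1]
  P = {4,8}:  v_{4} + v_{8} = v_{5} + v_{6}  ⇒ sig = [2:1,1]
  P = {3,4}:  v_{3} + v_{4} = v_{1} + 2·v_{6} + v_{7}  ⇒ sig = [2:1,1,2]
  P = {0,1,6}:  v_{0} + v_{1} + v_{6} = 0  ⇒ sig = [3:]
  P = {1,2,6}:  v_{1} + v_{2} + v_{6} = v_{3}  ⇒ sig = [3:1]
  P = {5,6,7}:  v_{5} + v_{6} + v_{7} = v_{4}  ⇒ sig = [3:1]
  P = {0,1,4}:  v_{0} + v_{1} + v_{4} = v_{5} + v_{7}  ⇒ sig = [3:1,1]

Hence PRS(X_Σ) =
    [2:]
    [2:]
    [2:1]
    [2:1,1]
    [2:1,1]
    [2:1,1]
    [2:1,1,2]
    [3:]
    [3:1]
    [3:1]
    [3:1,1]


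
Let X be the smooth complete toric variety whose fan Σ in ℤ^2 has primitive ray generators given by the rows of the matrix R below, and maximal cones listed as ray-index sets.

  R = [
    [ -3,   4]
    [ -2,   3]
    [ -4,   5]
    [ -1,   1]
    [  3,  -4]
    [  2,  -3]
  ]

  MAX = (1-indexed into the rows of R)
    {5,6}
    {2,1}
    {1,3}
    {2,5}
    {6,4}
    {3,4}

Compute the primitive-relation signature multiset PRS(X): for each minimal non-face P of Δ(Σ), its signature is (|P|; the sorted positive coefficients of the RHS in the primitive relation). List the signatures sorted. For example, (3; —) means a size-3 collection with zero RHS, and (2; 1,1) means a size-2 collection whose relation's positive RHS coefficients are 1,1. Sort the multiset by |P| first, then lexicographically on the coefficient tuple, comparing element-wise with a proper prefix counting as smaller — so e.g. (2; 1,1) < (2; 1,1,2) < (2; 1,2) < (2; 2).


Minimal non-faces — 9 found among 6 rays, 6 max cones:

  {1,5}:  v_{1} + v_{5} = 0  →  sig = (2; —)
  {2,6}:  v_{2} + v_{6} = 0  →  sig = (2; —)
  {1,4}:  v_{1} + v_{4} = v_{3}  →  sig = (2; 1)
  {1,6}:  v_{1} + v_{6} = v_{4}  →  sig = (2; 1)
  {2,4}:  v_{2} + v_{4} = v_{1}  →  sig = (2; 1)
  {3,5}:  v_{3} + v_{5} = v_{4}  →  sig = (2; 1)
  {4,5}:  v_{4} + v_{5} = v_{6}  →  sig = (2; 1)
  {2,3}:  v_{2} + v_{3} = 2·v_{1}  →  sig = (2; 2)
  {3,6}:  v_{3} + v_{6} = 2·v_{4}  →  sig = (2; 2)

Signatures (|P|; sorted positive RHS coefficients), sorted:
    (2; —)
    (2; —)
    (2; 1)
    (2; 1)
    (2; 1)
    (2; 1)
    (2; 1)
    (2; 2)
    (2; 2)


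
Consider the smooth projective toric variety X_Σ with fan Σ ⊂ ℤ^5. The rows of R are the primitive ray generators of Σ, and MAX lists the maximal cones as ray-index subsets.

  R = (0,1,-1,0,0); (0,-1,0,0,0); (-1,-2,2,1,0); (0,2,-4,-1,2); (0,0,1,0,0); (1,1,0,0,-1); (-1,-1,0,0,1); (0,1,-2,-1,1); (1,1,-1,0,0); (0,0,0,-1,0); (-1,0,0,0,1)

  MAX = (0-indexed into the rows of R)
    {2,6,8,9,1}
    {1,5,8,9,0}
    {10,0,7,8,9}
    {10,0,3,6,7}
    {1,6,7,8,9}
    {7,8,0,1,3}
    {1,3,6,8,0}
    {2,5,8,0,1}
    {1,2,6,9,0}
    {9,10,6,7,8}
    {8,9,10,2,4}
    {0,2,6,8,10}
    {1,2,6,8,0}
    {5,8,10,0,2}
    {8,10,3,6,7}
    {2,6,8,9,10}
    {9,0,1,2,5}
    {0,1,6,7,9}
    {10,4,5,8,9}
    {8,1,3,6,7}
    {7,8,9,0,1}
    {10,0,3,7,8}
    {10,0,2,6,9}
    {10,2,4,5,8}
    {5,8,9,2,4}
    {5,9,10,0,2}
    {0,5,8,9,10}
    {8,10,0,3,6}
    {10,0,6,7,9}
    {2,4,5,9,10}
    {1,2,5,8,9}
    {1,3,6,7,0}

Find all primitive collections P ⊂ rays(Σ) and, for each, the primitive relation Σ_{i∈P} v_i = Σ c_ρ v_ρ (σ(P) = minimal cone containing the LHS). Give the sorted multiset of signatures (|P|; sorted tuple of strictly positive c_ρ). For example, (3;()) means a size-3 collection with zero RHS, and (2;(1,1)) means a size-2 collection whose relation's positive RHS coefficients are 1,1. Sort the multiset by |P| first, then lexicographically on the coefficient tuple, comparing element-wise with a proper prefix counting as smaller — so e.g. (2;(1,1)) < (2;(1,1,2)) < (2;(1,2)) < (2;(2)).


Primitive collections (16):

  P = {5,6}:  v_{5} + v_{6} = 0 ; sig = (2;())
  P = {1,10}:  v_{1} + v_{10} = v_{6} ; sig = (2;(1))
  P = {2,7}:  v_{2} + v_{7} = v_{6} ; sig = (2;(1))
  P = {0,4}:  v_{0} + v_{4} = v_{5} + v_{10} ; sig = (2;(1,1))
  P = {1,4}:  v_{1} + v_{4} = v_{2} + v_{8} + v_{9} ; sig = (2;(1,1,1))
  P = {3,4}:  v_{3} + v_{4} = v_{7} + v_{8} + v_{10} ; sig = (2;(1,1,1))
  P = {3,5}:  v_{3} + v_{5} = v_{0} + v_{7} + v_{8} ; sig = (2;(1,1,1))
  P = {4,7}:  v_{4} + v_{7} = v_{8} + v_{9} + v_{10} ; sig = (2;(1,1,1))
  P = {5,7}:  v_{5} + v_{7} = v_{0} + v_{8} + v_{9} ; sig = (2;(1,1,1))
  P = {4,6}:  v_{4} + v_{6} = v_{2} + v_{8} + v_{9} + v_{10} ; sig = (2;(1,1,1,1))
  P = {2,3}:  v_{2} + v_{3} = v_{0} + 2·v_{6} + v_{8} ; sig = (2;(1,1,2))
  P = {3,9}:  v_{3} + v_{9} = 2·v_{7} ; sig = (2;(2))
  P = {0,2,8,9}:  v_{0} + v_{2} + v_{8} + v_{9} = 0 ; sig = (4;())
  P = {0,6,7,8}:  v_{0} + v_{6} + v_{7} + v_{8} = v_{3} ; sig = (4;(1))
  P = {0,6,8,9}:  v_{0} + v_{6} + v_{8} + v_{9} = v_{7} ; sig = (4;(1))
  P = {2,5,8,9,10}:  v_{2} + v_{5} + v_{8} + v_{9} + v_{10} = v_{4} ; sig = (5;(1))

Sorted signature multiset PRS(X):
    |P|=2: 12 collections, coeffs (), (1), (1), (1,1), (1,1,1), (1,1,1), (1,1,1), (1,1,1), (1,1,1), (1,1,1,1), (1,1,2), (2)
    |P|=4: 3 collections, coeffs (), (1), (1)
    |P|=5: 1 collection, coeffs (1)


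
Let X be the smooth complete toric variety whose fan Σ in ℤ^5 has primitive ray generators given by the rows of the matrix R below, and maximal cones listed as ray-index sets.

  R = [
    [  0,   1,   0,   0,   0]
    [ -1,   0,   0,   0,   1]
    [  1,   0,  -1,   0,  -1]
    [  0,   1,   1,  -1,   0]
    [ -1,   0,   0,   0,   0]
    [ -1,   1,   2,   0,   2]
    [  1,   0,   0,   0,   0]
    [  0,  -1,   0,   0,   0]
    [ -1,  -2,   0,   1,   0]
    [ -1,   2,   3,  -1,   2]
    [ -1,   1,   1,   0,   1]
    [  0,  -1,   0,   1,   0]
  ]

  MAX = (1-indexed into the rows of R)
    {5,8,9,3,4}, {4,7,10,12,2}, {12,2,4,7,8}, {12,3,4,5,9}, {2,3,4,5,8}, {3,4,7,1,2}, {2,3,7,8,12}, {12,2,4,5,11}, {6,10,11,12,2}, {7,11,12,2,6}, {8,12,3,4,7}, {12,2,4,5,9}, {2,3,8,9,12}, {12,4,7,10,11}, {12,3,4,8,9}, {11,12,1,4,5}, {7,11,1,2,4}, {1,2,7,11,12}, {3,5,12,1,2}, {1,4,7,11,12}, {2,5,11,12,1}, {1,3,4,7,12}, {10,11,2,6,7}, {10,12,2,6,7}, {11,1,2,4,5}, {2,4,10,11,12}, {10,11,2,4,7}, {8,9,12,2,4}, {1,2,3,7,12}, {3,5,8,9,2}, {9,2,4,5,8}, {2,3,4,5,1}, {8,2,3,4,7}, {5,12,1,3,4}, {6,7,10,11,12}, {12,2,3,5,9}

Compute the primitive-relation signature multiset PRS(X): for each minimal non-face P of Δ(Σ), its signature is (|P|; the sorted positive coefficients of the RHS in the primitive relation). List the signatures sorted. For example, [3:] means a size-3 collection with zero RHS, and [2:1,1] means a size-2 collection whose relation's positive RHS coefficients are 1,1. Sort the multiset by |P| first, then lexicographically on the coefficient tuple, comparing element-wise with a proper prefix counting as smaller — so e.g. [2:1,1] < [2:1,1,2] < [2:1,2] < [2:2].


The 24 primitive collections of Σ (r=12, n=5):

  • {1,8}:  v_{1} + v_{8} = 0  ⇒ sig = [2:]
  • {5,7}:  v_{5} + v_{7} = 0  ⇒ sig = [2:]
  • {3,11}:  v_{3} + v_{11} = v_{1}  ⇒ sig = [2:1]
  • {4,6}:  v_{4} + v_{6} = v_{10}  ⇒ sig = [2:1]
  • {1,9}:  v_{1} + v_{9} = v_{5} + v_{12}  ⇒ sig = [2:1,1]
  • {3,6}:  v_{3} + v_{6} = v_{7} + v_{11}  ⇒ sig = [2:1,1]
  • {7,9}:  v_{7} + v_{9} = v_{8} + v_{12}  ⇒ sig = [2:1,1]
  • {3,10}:  v_{3} + v_{10} = v_{4} + v_{7} + v_{11}  ⇒ sig = [2:1,1,1]
  • {8,11}:  v_{8} + v_{11} = v_{2} + v_{4} + v_{12}  ⇒ sig = [2:1,1,1]
  • {5,6}:  v_{5} + v_{6} = v_{2} + v_{4} + v_{11} + v_{12}  ⇒ sig = [2:1,1,1,1]
  • {5,10}:  v_{5} + v_{10} = v_{2} + 2·v_{4} + v_{11} + v_{12}  ⇒ sig = [2:1,1,1,2]
  • {9,11}:  v_{9} + v_{11} = v_{2} + v_{4} + v_{5} + 2·v_{12}  ⇒ sig = [2:1,1,1,2]
  • {1,10}:  v_{1} + v_{10} = v_{4} + v_{7} + 2·v_{11}  ⇒ sig = [2:1,1,2]
  • {1,6}:  v_{1} + v_{6} = v_{7} + 2·v_{11}  ⇒ sig = [2:1,2]
  • {6,8}:  v_{6} + v_{8} = 2·v_{2} + 2·v_{4} + v_{7} + 2·v_{12}  ⇒ sig = [2:1,2,2,2]
  • {8,10}:  v_{8} + v_{10} = 2·v_{2} + 3·v_{4} + v_{7} + 2·v_{12}  ⇒ sig = [2:1,2,2,3]
  • {6,9}:  v_{6} + v_{9} = 2·v_{2} + 2·v_{4} + 3·v_{12}  ⇒ sig = [2:2,2,3]
  • {9,10}:  v_{9} + v_{10} = 2·v_{2} + 3·v_{4} + 3·v_{12}  ⇒ sig = [2:2,3,3]
  • {5,8,12}:  v_{5} + v_{8} + v_{12} = v_{9}  ⇒ sig = [3:1]
  • {2,3,4,12}:  v_{2} + v_{3} + v_{4} + v_{12} = 0  ⇒ sig = [4:]
  • {1,2,4,12}:  v_{1} + v_{2} + v_{4} + v_{12} = v_{11}  ⇒ sig = [4:1]
  • {2,3,4,9}:  v_{2} + v_{3} + v_{4} + v_{9} = v_{5} + v_{8}  ⇒ sig = [4:1,1]
  • {2,4,7,11,12}:  v_{2} + v_{4} + v_{7} + v_{11} + v_{12} = v_{6}  ⇒ sig = [5:1]
  • {2,7,10,11,12}:  v_{2} + v_{7} + v_{10} + v_{11} + v_{12} = 2·v_{6}  ⇒ sig = [5:2]

so the primitive-relation signature multiset is
    |P|=2: 18 collections, coeffs (), (), (1), (1), (1,1), (1,1), (1,1), (1,1,1), (1,1,1), (1,1,1,1), (1,1,1,2), (1,1,1,2), (1,1,2), (1,2), (1,2,2,2), (1,2,2,3), (2,2,3), (2,3,3)
    |P|=3: 1 collection, coeffs (1)
    |P|=4: 3 collections, coeffs (), (1), (1,1)
    |P|=5: 2 collections, coeffs (1), (2)


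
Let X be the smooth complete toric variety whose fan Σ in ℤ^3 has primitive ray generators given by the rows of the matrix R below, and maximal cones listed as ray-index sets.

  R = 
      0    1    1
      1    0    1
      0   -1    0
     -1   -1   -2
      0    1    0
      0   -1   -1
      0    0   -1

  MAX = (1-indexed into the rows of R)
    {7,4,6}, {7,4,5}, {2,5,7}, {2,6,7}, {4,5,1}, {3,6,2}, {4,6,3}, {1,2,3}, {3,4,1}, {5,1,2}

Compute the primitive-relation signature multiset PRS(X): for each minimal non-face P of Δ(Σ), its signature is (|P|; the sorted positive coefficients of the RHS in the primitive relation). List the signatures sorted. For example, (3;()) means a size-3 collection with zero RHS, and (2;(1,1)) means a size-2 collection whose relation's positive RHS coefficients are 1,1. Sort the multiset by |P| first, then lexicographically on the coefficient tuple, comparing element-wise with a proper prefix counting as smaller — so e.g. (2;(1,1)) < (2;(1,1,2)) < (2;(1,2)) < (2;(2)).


|primitive collections| = 6. Relations:

  • {1,6}:  v_{1} + v_{6} = 0 — sig = (2;())
  • {3,5}:  v_{3} + v_{5} = 0 — sig = (2;())
  • {1,7}:  v_{1} + v_{7} = v_{5} — sig = (2;(1))
  • {2,4}:  v_{2} + v_{4} = v_{6} — sig = (2;(1))
  • {3,7}:  v_{3} + v_{7} = v_{6} — sig = (2;(1))
  • {5,6}:  v_{5} + v_{6} = v_{7} — sig = (2;(1))

Hence PRS(X_Σ) =
    (2;())
    (2;())
    (2;(1))
    (2;(1))
    (2;(1))
    (2;(1))


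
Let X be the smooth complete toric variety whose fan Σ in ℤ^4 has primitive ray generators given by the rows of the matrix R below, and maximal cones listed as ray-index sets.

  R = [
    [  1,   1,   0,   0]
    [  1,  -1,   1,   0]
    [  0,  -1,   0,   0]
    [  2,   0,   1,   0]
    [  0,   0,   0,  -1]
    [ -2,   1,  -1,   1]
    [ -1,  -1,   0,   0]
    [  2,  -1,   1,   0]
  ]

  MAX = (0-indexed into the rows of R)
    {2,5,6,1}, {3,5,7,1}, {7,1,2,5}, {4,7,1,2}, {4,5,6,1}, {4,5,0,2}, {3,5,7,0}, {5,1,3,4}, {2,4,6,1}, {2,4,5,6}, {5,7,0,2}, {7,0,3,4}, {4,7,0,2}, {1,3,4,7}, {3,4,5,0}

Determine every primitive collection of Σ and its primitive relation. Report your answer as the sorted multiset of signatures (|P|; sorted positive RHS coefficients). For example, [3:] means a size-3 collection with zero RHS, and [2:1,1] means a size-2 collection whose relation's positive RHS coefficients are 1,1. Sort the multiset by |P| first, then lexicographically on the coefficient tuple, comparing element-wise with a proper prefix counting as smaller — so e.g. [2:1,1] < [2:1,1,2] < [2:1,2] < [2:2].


7 minimal non-faces of Δ(Σ) (on 8 rays):

  • {0,6}:  v_{0} + v_{6} = 0  ⇒ sig = [2:]
  • {0,1}:  v_{0} + v_{1} = v_{3}  ⇒ sig = [2:1]
  • {2,3}:  v_{2} + v_{3} = v_{7}  ⇒ sig = [2:1]
  • {3,6}:  v_{3} + v_{6} = v_{1}  ⇒ sig = [2:1]
  • {6,7}:  v_{6} + v_{7} = v_{1} + v_{2}  ⇒ sig = [2:1,1]
  • {4,5,7}:  v_{4} + v_{5} + v_{7} = 0  ⇒ sig = [3:]
  • {1,2,4,5}:  v_{1} + v_{2} + v_{4} + v_{5} = v_{6}  ⇒ sig = [4:1]

Signatures (|P|; sorted positive RHS coefficients), sorted:
{ [2:],  [2:1] ×3,  [2:1,1],  [3:],  [4:1] }


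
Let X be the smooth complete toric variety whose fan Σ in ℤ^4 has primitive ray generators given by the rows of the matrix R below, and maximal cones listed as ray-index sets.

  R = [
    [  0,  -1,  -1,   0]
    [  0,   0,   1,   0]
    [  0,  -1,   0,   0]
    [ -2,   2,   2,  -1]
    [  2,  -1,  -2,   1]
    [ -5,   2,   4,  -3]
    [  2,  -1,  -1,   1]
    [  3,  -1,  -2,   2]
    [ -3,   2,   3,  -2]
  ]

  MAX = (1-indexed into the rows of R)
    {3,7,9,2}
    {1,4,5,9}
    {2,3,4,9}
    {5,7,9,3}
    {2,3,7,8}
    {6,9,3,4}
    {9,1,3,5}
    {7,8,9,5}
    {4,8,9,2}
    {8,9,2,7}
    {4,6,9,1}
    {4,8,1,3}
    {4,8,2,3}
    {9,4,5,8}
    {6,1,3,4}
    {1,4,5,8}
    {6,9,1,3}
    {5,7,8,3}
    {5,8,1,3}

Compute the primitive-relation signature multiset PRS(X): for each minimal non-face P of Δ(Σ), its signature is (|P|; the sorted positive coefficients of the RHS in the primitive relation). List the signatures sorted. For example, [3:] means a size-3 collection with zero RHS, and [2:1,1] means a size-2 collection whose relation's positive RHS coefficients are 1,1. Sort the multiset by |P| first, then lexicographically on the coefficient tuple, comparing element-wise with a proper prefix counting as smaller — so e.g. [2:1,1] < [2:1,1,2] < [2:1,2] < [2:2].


Primitive collections (12):

  P = {1,2}:  v_{1} + v_{2} = v_{3} ; sig = [2:1]
  P = {2,5}:  v_{2} + v_{5} = v_{7} ; sig = [2:1]
  P = {1,7}:  v_{1} + v_{7} = v_{3} + v_{5} ; sig = [2:1,1]
  P = {4,7}:  v_{4} + v_{7} = v_{8} + v_{9} ; sig = [2:1,1]
  P = {5,6}:  v_{5} + v_{6} = v_{1} + v_{9} ; sig = [2:1,1]
  P = {6,7}:  v_{6} + v_{7} = v_{3} + v_{9} ; sig = [2:1,1]
  P = {6,8}:  v_{6} + v_{8} = v_{3} + v_{4} ; sig = [2:1,1]
  P = {2,6}:  v_{2} + v_{6} = 2·v_{3} + v_{4} + v_{9} ; sig = [2:1,1,2]
  P = {1,8,9}:  v_{1} + v_{8} + v_{9} = 0 ; sig = [3:]
  P = {3,4,5}:  v_{3} + v_{4} + v_{5} = 0 ; sig = [3:]
  P = {3,8,9}:  v_{3} + v_{8} + v_{9} = v_{2} ; sig = [3:1]
  P = {1,3,4,9}:  v_{1} + v_{3} + v_{4} + v_{9} = v_{6} ; sig = [4:1]

Sorted signature multiset PRS(X):
{ [2:1] ×2,  [2:1,1] ×5,  [2:1,1,2],  [3:] ×2,  [3:1],  [4:1] }
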